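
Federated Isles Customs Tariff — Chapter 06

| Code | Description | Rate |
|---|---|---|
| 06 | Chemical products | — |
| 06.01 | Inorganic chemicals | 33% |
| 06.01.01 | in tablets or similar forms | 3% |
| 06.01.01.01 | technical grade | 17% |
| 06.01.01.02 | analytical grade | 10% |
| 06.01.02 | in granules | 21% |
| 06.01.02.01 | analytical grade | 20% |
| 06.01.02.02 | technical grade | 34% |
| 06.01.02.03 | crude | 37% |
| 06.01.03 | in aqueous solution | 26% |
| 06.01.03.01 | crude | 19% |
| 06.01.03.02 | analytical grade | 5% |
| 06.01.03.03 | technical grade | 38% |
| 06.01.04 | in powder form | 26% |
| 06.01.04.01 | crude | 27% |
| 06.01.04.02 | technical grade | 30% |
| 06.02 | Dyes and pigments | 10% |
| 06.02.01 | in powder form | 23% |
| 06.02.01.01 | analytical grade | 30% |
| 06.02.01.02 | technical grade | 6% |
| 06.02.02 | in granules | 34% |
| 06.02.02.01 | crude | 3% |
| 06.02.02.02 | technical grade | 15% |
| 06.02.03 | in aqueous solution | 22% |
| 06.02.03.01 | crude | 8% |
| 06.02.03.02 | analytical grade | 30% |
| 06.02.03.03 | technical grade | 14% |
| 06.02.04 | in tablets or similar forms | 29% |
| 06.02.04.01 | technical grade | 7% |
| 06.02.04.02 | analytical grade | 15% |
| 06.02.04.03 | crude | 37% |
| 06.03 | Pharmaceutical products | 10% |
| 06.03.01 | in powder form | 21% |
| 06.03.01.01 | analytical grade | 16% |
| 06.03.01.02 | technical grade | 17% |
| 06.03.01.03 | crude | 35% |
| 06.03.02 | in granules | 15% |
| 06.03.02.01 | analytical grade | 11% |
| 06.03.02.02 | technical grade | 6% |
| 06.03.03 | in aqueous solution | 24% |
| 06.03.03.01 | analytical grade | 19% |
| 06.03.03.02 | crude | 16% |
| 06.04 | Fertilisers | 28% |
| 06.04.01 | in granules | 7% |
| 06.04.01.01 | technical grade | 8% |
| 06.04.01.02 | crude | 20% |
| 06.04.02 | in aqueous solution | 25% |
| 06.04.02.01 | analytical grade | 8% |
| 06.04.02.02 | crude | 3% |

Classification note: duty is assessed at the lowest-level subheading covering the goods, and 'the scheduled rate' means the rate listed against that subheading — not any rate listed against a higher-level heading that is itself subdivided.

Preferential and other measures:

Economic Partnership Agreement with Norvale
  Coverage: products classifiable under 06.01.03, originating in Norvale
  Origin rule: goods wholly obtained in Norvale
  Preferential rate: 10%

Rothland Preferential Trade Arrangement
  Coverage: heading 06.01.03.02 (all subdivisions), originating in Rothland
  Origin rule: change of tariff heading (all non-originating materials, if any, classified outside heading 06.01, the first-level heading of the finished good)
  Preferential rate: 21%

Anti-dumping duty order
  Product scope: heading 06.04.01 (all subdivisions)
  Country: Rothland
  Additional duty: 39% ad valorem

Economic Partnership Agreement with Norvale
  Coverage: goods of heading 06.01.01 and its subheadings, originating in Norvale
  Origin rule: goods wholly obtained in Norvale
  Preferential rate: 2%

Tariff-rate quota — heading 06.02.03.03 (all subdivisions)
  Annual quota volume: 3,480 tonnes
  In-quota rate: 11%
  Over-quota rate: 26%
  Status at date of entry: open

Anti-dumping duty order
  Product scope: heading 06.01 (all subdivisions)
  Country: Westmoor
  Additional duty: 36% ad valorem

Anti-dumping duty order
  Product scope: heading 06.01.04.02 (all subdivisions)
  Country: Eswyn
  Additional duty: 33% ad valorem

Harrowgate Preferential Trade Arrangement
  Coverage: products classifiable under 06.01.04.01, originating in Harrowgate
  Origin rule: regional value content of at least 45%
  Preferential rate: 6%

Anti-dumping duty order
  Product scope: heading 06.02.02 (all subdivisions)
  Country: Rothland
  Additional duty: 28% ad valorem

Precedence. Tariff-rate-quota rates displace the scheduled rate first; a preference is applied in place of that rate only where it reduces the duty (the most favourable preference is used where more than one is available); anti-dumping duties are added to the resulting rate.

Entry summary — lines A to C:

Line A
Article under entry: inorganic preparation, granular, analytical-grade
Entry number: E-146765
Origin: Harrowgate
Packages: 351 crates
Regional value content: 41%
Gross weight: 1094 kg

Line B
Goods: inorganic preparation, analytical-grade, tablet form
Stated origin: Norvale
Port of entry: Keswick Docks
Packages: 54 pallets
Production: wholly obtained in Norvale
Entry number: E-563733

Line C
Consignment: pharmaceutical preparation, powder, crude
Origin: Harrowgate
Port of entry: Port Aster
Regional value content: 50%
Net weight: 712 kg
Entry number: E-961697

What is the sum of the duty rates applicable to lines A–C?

Line A: inorganic → 06.01; granular → 06.01.02; analytical-grade → 06.01.02.01. Scheduled 20%. Harrowgate agreement on 06.01.04.01: 06.01.02.01 not covered. → 20%.
Line B: inorganic → 06.01; tablet form → 06.01.01; analytical-grade → 06.01.01.02. Scheduled 10%. Norvale agreement on 06.01.03: 06.01.01.02 not covered; Norvale agreement on 06.01.01: wholly obtained → 2% available; preferential 2%. → 2%.
Line C: pharmaceutical → 06.03; powder → 06.03.01; crude → 06.03.01.03. Scheduled 35%. Harrowgate agreement on 06.01.04.01: 06.03.01.03 not covered. → 35%.
Sum: 20% + 2% + 35% = 57%.

57%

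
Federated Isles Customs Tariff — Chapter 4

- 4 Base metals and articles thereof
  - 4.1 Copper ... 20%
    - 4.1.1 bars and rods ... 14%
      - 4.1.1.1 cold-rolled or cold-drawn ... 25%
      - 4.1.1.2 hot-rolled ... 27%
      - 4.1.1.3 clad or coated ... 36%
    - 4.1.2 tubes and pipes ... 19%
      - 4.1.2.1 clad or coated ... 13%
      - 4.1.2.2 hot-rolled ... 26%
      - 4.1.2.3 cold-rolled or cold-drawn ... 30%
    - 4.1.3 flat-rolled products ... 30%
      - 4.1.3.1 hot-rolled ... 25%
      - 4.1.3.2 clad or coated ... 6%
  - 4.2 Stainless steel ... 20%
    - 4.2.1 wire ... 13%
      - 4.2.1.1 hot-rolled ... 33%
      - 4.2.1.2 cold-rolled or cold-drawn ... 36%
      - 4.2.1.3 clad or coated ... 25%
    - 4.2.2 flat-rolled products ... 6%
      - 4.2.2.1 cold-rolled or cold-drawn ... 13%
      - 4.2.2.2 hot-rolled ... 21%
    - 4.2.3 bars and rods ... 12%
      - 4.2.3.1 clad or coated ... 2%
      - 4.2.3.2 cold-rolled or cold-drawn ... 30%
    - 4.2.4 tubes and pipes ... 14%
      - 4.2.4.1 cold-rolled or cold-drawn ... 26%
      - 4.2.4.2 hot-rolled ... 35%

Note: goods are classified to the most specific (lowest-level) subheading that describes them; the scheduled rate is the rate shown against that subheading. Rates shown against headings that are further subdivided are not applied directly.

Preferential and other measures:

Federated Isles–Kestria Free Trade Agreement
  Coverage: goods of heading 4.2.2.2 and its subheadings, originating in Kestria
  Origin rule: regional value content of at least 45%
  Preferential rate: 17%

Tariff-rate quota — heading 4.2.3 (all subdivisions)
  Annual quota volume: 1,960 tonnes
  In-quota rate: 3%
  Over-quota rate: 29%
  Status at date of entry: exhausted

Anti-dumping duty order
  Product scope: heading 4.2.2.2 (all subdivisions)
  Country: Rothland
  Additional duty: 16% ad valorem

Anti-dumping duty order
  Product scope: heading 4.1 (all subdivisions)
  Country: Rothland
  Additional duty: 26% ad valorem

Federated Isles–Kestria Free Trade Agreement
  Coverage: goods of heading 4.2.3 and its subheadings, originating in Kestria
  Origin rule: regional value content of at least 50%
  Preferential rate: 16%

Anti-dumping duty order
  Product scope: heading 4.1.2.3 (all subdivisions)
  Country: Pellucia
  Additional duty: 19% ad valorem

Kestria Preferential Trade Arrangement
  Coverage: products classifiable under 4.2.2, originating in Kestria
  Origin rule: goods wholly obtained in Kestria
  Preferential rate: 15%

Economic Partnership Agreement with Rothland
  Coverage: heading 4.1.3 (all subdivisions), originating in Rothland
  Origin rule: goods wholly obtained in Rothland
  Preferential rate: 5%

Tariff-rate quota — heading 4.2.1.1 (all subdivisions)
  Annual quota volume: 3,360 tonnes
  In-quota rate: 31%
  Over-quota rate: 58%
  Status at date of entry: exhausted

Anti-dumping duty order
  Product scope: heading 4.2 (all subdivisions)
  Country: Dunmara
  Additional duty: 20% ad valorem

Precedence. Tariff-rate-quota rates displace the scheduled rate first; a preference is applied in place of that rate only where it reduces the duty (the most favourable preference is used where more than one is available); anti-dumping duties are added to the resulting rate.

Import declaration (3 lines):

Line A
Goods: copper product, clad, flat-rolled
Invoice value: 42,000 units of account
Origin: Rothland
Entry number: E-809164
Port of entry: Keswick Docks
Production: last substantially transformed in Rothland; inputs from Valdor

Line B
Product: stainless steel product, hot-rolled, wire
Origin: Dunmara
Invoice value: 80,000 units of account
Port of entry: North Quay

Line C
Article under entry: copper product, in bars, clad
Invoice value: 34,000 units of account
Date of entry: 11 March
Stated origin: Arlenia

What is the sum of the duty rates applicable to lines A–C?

Line A: copper → 4.1; flat-rolled → 4.1.3; clad → 4.1.3.2. Scheduled 6%. Rothland agreement on 4.1.3: not wholly obtained; anti-dumping (Rothland, 4.1): +26%; total 6% + 26% = 32%. → 32%.
Line B: stainless steel → 4.2; wire → 4.2.1; hot-rolled → 4.2.1.1. Scheduled 33%. quota on 4.2.1.1 exhausted → over-quota 58%; anti-dumping (Dunmara, 4.2): +20%; total 58% + 20% = 78%. → 78%.
Line C: copper → 4.1; in bars → 4.1.1; clad → 4.1.1.3. Scheduled 36%. No special measure applies. → 36%.
Sum: 32% + 78% + 36% = 146%.

146%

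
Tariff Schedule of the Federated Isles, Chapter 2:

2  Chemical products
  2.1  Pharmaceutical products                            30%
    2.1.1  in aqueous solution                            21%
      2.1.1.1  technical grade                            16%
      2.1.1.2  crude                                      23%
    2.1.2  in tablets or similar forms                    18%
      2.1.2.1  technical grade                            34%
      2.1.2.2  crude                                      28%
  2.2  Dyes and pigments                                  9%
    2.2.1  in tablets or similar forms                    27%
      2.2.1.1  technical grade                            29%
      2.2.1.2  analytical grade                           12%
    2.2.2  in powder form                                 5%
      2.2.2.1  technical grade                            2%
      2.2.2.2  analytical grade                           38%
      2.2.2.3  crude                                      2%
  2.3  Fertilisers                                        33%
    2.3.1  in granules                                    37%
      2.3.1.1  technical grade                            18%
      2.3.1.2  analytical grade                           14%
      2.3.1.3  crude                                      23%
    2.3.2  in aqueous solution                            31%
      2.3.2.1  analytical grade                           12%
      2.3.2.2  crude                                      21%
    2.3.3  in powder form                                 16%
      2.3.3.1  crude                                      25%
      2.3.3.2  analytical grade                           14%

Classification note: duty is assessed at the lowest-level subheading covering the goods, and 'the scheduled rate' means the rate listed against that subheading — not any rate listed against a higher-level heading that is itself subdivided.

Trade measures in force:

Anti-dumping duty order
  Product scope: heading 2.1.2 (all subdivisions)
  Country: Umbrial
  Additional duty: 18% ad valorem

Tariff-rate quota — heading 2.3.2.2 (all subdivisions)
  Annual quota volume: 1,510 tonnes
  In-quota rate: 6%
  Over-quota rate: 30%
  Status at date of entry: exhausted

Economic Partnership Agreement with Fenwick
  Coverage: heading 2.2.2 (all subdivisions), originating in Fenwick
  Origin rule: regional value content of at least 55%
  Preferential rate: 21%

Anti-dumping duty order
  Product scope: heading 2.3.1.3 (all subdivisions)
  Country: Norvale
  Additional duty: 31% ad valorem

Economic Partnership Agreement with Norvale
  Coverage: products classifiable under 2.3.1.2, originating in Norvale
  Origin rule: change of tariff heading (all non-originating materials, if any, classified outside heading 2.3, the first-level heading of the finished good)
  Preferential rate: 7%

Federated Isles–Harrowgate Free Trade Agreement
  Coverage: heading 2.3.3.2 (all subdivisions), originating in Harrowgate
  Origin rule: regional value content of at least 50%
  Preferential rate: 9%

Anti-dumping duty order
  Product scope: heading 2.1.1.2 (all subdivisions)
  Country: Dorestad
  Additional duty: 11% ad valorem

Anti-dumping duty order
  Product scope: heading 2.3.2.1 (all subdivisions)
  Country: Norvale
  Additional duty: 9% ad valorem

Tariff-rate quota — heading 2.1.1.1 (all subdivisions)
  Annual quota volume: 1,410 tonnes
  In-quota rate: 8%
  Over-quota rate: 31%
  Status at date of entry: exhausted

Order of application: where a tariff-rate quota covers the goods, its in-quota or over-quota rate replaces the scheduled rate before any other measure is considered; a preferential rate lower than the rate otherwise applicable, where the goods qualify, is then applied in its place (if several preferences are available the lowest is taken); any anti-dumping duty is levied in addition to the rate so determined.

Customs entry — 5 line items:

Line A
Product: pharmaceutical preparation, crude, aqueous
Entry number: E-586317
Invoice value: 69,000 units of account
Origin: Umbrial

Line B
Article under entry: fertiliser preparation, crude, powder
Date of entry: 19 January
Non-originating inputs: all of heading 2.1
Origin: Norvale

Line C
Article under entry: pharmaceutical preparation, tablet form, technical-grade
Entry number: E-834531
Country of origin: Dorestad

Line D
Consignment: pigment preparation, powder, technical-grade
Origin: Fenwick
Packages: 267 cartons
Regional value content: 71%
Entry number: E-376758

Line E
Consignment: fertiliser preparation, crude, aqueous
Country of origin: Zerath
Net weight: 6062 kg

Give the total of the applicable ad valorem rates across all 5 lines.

114%

Line A: pharmaceutical → 2.1; aqueous → 2.1.1; crude → 2.1.1.2. Scheduled 23%. No special measure applies. → 23%.
Line B: fertiliser → 2.3; powder → 2.3.3; crude → 2.3.3.1. Scheduled 25%. Norvale agreement on 2.3.1.2: 2.3.3.1 not covered. → 25%.
Line C: pharmaceutical → 2.1; tablet form → 2.1.2; technical-grade → 2.1.2.1. Scheduled 34%. No special measure applies. → 34%.
Line D: pigment → 2.2; powder → 2.2.2; technical-grade → 2.2.2.1. Scheduled 2%. Fenwick agreement on 2.2.2: RVC ≥ 55% → 21% available; preference 21% not lower than 2% → no reduction. → 2%.
Line E: fertiliser → 2.3; aqueous → 2.3.2; crude → 2.3.2.2. Scheduled 21%. quota on 2.3.2.2 exhausted → over-quota 30%. → 30%.
Sum: 23% + 25% + 34% + 2% + 30% = 114%.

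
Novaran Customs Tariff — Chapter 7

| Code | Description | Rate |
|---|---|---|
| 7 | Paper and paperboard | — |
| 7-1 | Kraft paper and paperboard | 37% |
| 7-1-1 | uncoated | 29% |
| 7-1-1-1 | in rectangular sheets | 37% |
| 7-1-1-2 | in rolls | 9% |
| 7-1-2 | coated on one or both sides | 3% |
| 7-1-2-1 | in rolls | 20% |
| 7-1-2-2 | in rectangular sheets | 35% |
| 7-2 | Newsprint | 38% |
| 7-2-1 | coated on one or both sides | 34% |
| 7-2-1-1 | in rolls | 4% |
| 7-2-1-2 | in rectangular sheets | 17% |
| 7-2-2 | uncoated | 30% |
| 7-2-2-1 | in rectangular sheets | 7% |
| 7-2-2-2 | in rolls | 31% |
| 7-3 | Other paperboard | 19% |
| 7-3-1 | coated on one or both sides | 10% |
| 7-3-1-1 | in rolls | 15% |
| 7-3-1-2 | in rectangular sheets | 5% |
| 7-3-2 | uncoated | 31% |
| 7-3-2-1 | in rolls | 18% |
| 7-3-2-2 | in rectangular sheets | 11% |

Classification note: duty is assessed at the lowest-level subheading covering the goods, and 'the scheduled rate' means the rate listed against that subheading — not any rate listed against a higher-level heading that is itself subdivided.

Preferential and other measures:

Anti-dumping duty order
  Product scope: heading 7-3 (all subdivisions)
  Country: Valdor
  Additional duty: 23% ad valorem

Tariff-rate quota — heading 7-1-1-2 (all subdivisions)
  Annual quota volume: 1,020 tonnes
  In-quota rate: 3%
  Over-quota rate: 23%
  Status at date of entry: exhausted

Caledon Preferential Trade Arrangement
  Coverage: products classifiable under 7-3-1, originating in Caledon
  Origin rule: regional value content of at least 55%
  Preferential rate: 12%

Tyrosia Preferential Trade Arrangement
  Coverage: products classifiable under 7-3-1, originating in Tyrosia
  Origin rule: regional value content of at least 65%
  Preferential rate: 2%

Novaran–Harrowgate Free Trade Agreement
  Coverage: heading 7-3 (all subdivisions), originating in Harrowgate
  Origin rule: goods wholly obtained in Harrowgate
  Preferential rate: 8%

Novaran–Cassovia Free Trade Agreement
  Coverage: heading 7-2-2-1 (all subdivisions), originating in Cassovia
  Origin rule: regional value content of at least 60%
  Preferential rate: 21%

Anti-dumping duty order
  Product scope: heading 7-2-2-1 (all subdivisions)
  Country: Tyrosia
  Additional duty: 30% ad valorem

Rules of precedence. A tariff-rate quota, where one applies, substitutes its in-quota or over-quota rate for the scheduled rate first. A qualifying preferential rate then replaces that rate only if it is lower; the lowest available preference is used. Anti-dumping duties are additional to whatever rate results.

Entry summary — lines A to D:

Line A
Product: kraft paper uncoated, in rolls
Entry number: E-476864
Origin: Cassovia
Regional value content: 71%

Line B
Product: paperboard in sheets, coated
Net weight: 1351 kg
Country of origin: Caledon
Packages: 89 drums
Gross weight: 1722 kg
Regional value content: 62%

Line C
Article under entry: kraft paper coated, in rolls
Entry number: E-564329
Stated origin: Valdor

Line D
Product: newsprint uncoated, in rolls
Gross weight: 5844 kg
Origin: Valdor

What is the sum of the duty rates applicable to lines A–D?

Line A: kraft paper → 7-1; uncoated → 7-1-1; in rolls → 7-1-1-2. Scheduled 9%. quota on 7-1-1-2 exhausted → over-quota 23%; Cassovia agreement on 7-2-2-1: 7-1-1-2 not covered. → 23%.
Line B: paperboard → 7-3; coated → 7-3-1; in sheets → 7-3-1-2. Scheduled 5%. Caledon agreement on 7-3-1: RVC ≥ 55% → 12% available; preference 12% not lower than 5% → no reduction. → 5%.
Line C: kraft paper → 7-1; coated → 7-1-2; in rolls → 7-1-2-1. Scheduled 20%. No special measure applies. → 20%.
Line D: newsprint → 7-2; uncoated → 7-2-2; in rolls → 7-2-2-2. Scheduled 31%. No special measure applies. → 31%.
Sum: 23% + 5% + 20% + 31% = 79%.

79%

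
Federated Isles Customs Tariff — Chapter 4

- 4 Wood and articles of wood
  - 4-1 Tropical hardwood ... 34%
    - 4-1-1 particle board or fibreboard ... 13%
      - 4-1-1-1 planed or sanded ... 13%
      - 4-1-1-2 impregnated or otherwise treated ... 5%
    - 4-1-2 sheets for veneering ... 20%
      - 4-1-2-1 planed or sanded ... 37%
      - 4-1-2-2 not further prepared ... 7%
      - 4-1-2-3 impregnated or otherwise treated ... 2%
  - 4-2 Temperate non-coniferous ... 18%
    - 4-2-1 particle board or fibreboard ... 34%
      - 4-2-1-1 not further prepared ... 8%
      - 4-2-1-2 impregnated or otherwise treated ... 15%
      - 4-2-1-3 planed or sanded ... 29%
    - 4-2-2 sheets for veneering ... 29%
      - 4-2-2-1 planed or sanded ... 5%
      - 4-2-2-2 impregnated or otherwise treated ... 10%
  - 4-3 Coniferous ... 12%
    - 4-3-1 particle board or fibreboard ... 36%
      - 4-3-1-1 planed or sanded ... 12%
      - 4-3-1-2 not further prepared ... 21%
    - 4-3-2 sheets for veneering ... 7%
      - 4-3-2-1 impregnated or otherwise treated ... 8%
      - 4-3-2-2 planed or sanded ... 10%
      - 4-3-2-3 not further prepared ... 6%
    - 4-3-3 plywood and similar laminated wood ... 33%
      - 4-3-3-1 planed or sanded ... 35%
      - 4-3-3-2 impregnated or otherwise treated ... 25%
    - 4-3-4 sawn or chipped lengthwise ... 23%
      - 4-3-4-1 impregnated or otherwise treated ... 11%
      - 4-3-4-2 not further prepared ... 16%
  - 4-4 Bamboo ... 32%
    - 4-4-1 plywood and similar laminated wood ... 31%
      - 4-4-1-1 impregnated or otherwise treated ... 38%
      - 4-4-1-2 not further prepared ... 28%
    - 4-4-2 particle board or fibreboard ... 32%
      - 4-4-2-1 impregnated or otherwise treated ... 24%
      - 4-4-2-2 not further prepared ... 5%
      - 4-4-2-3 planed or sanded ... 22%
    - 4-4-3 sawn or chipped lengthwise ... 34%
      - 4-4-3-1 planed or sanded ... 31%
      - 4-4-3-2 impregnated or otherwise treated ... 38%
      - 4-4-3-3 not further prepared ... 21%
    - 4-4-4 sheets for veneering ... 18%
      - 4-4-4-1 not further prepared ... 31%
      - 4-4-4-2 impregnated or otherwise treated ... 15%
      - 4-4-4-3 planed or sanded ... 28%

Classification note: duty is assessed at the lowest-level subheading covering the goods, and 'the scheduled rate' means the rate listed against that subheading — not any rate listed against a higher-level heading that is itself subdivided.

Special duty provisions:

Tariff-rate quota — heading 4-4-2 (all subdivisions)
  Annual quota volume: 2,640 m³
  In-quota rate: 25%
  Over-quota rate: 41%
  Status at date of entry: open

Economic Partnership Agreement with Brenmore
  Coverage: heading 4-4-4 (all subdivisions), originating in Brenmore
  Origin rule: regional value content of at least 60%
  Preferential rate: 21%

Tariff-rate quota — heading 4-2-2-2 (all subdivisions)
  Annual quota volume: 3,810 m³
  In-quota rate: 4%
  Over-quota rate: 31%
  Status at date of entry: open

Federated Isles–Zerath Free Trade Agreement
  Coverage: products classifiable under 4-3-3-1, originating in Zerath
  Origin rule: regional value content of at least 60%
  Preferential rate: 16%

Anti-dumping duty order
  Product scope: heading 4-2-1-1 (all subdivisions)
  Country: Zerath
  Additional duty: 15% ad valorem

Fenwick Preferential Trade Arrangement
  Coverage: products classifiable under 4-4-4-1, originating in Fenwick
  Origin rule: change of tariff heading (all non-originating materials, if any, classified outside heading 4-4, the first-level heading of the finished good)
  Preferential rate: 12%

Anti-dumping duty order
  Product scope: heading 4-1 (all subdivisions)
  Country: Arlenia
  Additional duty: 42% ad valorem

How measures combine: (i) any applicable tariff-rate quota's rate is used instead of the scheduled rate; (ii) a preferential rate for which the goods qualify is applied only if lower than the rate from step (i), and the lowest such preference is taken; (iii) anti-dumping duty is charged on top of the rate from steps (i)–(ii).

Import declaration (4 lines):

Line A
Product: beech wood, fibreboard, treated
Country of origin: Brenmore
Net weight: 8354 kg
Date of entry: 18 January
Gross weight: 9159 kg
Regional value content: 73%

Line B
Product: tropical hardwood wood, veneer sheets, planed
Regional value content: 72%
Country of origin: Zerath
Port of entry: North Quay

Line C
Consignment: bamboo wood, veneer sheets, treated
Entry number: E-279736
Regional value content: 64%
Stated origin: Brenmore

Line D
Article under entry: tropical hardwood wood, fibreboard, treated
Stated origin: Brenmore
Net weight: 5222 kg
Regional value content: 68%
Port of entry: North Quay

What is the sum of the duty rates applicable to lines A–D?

Line A: beech → 4-2; fibreboard → 4-2-1; treated → 4-2-1-2. Scheduled 15%. Brenmore agreement on 4-4-4: 4-2-1-2 not covered. → 15%.
Line B: tropical hardwood → 4-1; veneer sheets → 4-1-2; planed → 4-1-2-1. Scheduled 37%. Zerath agreement on 4-3-3-1: 4-1-2-1 not covered. → 37%.
Line C: bamboo → 4-4; veneer sheets → 4-4-4; treated → 4-4-4-2. Scheduled 15%. Brenmore agreement on 4-4-4: RVC ≥ 60% → 21% available; preference 21% not lower than 15% → no reduction. → 15%.
Line D: tropical hardwood → 4-1; fibreboard → 4-1-1; treated → 4-1-1-2. Scheduled 5%. Brenmore agreement on 4-4-4: 4-1-1-2 not covered. → 5%.
Sum: 15% + 37% + 15% + 5% = 72%.

72%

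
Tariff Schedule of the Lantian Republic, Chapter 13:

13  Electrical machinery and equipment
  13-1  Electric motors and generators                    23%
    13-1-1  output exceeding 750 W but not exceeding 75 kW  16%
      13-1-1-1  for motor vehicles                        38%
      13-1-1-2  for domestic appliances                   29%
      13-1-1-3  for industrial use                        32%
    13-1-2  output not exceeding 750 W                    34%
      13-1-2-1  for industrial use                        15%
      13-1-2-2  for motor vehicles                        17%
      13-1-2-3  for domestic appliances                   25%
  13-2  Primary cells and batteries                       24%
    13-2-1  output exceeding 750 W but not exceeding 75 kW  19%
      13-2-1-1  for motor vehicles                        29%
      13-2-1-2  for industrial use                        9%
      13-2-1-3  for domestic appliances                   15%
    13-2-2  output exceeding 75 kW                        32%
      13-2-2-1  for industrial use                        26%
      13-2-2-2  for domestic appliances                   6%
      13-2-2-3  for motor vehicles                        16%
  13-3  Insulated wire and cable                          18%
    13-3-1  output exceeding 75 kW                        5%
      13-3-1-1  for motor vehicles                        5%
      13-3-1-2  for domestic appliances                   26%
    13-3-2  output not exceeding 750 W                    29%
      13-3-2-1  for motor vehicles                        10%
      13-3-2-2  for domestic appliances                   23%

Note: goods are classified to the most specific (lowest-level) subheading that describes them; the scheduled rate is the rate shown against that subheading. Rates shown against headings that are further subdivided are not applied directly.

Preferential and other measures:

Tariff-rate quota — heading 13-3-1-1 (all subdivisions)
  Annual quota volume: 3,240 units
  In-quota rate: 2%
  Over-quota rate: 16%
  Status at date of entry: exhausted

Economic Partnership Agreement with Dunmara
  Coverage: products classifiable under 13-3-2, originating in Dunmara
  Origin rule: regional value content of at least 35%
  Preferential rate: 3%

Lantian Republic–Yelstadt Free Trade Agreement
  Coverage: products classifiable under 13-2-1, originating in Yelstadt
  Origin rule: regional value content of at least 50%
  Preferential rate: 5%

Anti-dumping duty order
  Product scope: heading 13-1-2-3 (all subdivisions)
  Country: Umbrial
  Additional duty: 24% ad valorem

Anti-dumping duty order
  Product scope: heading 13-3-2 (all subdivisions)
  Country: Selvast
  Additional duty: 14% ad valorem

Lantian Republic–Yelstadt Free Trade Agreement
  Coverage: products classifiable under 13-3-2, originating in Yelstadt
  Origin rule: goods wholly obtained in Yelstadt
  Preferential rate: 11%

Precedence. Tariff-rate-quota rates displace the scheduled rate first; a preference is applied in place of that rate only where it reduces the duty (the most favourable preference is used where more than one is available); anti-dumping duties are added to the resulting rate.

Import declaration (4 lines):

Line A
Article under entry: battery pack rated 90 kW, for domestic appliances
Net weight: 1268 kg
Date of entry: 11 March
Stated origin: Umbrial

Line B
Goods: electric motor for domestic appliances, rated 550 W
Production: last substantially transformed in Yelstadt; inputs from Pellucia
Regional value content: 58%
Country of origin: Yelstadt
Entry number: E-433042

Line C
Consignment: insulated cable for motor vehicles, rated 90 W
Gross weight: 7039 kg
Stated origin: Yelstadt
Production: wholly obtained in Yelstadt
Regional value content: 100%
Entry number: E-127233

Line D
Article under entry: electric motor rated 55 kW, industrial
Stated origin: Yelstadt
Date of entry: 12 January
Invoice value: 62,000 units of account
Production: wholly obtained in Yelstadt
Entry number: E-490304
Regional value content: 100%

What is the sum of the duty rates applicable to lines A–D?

Line A: battery pack → 13-2; rated 90 kW → 13-2-2; for domestic appliances → 13-2-2-2. Scheduled 6%. No special measure applies. → 6%.
Line B: electric motor → 13-1; rated 550 W → 13-1-2; for domestic appliances → 13-1-2-3. Scheduled 25%. Yelstadt agreement on 13-2-1: 13-1-2-3 not covered; Yelstadt agreement on 13-3-2: 13-1-2-3 not covered. → 25%.
Line C: insulated cable → 13-3; rated 90 W → 13-3-2; for motor vehicles → 13-3-2-1. Scheduled 10%. Yelstadt agreement on 13-2-1: 13-3-2-1 not covered; Yelstadt agreement on 13-3-2: wholly obtained → 11% available; preference 11% not lower than 10% → no reduction. → 10%.
Line D: electric motor → 13-1; rated 55 kW → 13-1-1; industrial → 13-1-1-3. Scheduled 32%. Yelstadt agreement on 13-2-1: 13-1-1-3 not covered; Yelstadt agreement on 13-3-2: 13-1-1-3 not covered. → 32%.
Sum: 6% + 25% + 10% + 32% = 73%.

73%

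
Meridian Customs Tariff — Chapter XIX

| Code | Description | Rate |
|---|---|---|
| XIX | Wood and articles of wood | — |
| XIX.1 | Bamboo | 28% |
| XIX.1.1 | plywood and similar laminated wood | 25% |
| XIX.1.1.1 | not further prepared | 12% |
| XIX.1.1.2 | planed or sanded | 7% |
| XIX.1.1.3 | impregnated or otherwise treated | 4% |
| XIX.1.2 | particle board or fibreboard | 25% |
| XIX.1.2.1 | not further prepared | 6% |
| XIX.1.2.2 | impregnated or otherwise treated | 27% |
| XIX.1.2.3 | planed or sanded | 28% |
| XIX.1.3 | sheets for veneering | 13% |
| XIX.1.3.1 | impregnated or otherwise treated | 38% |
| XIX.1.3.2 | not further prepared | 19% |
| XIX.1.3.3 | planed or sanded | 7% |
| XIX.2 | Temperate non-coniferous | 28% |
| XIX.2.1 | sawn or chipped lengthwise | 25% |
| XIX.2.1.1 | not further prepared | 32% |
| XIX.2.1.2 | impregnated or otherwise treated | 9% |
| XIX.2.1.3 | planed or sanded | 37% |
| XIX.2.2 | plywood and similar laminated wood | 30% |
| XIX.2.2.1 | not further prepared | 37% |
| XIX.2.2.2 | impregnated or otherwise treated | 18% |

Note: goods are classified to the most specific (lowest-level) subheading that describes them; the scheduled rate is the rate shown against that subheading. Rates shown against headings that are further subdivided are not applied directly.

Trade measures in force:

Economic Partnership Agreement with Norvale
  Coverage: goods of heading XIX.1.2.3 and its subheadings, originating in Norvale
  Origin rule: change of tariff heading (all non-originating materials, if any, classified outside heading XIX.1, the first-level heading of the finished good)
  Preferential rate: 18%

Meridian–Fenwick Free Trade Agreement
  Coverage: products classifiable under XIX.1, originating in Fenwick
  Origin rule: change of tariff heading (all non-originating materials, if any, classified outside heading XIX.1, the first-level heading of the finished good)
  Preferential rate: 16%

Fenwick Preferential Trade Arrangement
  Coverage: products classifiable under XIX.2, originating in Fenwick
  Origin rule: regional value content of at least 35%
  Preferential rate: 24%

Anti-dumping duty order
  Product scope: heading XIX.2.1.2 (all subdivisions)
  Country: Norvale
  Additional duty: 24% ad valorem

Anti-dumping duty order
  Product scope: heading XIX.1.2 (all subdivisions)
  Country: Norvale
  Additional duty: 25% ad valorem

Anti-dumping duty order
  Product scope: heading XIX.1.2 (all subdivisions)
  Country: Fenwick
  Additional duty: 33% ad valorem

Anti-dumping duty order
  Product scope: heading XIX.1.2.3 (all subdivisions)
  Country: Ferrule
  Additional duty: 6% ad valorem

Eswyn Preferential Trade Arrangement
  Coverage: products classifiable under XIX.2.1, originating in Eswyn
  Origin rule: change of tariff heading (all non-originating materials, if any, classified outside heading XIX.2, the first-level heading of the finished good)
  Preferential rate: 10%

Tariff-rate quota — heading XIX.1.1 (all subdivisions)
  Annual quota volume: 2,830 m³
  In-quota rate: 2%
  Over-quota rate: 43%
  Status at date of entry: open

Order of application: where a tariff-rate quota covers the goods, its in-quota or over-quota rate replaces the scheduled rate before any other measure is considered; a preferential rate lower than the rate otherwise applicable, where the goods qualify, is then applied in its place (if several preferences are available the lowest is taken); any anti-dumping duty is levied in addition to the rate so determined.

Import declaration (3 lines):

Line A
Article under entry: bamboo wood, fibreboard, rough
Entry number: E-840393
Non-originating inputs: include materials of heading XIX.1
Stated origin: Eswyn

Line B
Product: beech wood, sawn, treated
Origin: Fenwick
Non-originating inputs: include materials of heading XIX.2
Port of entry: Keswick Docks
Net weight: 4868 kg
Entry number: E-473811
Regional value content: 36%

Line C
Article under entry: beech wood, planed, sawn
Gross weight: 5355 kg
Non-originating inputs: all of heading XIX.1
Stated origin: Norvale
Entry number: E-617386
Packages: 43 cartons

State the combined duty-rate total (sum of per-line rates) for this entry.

Line A: bamboo → XIX.1; fibreboard → XIX.1.2; rough → XIX.1.2.1. Scheduled 6%. Eswyn agreement on XIX.2.1: XIX.1.2.1 not covered. → 6%.
Line B: beech → XIX.2; sawn → XIX.2.1; treated → XIX.2.1.2. Scheduled 9%. Fenwick agreement on XIX.1: XIX.2.1.2 not covered; Fenwick agreement on XIX.2: RVC ≥ 35% → 24% available; preference 24% not lower than 9% → no reduction. → 9%.
Line C: beech → XIX.2; sawn → XIX.2.1; planed → XIX.2.1.3. Scheduled 37%. Norvale agreement on XIX.1.2.3: XIX.2.1.3 not covered. → 37%.
Sum: 6% + 9% + 37% = 52%.

52%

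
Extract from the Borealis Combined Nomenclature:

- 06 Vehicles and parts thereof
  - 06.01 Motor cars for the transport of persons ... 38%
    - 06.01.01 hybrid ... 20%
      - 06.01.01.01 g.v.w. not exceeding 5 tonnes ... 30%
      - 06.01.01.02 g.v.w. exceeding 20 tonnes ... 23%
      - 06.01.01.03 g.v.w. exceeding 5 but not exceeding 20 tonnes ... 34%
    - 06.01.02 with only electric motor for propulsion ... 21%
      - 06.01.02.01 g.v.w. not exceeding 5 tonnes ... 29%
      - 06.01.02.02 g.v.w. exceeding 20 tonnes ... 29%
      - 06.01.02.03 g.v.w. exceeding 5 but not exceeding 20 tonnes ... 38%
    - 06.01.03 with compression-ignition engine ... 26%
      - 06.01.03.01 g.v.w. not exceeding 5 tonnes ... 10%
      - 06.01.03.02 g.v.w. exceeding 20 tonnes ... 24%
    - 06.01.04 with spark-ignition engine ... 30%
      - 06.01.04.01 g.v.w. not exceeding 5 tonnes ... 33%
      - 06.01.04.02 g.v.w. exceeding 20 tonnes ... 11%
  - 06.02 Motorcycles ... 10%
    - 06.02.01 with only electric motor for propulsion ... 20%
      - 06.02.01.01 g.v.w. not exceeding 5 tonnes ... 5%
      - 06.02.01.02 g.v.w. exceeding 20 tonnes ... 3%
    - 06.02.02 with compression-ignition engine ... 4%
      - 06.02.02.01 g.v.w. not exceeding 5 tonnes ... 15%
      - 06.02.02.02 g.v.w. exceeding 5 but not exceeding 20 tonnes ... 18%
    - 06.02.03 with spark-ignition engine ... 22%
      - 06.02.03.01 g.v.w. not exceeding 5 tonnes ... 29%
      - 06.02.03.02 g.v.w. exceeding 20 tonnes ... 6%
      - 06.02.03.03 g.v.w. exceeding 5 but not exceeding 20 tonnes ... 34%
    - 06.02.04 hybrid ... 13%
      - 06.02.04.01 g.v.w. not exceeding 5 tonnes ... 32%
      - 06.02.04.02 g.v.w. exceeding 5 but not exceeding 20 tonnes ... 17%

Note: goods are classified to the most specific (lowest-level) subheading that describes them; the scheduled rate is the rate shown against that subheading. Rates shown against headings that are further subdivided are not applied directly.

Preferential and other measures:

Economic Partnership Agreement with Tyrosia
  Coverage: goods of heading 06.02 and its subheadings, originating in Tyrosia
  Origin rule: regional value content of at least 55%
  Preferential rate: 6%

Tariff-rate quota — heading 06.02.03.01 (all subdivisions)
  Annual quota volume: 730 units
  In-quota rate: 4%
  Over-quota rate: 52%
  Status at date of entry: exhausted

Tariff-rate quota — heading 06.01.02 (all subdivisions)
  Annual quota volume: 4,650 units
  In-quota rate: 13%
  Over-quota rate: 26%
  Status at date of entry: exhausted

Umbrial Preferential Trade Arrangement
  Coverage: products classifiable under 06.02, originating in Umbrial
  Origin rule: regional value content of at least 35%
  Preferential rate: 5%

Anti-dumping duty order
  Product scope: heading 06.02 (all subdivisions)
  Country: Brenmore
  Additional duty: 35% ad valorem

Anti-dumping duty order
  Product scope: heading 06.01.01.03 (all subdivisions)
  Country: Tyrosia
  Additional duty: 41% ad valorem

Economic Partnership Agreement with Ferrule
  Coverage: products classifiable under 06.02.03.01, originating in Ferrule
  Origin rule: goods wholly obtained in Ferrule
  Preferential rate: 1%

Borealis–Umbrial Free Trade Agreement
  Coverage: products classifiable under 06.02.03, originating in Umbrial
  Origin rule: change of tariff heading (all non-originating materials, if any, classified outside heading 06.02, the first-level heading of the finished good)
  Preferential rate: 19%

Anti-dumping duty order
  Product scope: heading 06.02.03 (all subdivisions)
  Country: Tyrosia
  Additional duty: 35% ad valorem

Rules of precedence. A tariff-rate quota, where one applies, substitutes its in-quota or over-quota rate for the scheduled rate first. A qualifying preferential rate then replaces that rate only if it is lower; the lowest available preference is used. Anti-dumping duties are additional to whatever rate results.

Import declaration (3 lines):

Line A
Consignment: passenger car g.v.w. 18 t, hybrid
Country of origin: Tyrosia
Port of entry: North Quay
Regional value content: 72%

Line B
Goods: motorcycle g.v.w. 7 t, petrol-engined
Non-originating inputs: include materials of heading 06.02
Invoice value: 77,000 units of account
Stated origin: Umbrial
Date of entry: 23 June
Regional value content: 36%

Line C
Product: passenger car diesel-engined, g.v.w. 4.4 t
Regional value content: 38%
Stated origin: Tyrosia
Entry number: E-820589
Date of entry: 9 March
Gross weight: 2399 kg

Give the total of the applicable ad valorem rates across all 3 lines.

90%

Line A: passenger car → 06.01; hybrid → 06.01.01; g.v.w. 18 t → 06.01.01.03. Scheduled 34%. Tyrosia agreement on 06.02: 06.01.01.03 not covered; anti-dumping (Tyrosia, 06.01.01.03): +41%; total 34% + 41% = 75%. → 75%.
Line B: motorcycle → 06.02; petrol-engined → 06.02.03; g.v.w. 7 t → 06.02.03.03. Scheduled 34%. Umbrial agreement on 06.02: RVC ≥ 35% → 5% available; Umbrial agreement on 06.02.03: CTH not met; preferential 5%. → 5%.
Line C: passenger car → 06.01; diesel-engined → 06.01.03; g.v.w. 4.4 t → 06.01.03.01. Scheduled 10%. Tyrosia agreement on 06.02: 06.01.03.01 not covered. → 10%.
Sum: 75% + 5% + 10% = 90%.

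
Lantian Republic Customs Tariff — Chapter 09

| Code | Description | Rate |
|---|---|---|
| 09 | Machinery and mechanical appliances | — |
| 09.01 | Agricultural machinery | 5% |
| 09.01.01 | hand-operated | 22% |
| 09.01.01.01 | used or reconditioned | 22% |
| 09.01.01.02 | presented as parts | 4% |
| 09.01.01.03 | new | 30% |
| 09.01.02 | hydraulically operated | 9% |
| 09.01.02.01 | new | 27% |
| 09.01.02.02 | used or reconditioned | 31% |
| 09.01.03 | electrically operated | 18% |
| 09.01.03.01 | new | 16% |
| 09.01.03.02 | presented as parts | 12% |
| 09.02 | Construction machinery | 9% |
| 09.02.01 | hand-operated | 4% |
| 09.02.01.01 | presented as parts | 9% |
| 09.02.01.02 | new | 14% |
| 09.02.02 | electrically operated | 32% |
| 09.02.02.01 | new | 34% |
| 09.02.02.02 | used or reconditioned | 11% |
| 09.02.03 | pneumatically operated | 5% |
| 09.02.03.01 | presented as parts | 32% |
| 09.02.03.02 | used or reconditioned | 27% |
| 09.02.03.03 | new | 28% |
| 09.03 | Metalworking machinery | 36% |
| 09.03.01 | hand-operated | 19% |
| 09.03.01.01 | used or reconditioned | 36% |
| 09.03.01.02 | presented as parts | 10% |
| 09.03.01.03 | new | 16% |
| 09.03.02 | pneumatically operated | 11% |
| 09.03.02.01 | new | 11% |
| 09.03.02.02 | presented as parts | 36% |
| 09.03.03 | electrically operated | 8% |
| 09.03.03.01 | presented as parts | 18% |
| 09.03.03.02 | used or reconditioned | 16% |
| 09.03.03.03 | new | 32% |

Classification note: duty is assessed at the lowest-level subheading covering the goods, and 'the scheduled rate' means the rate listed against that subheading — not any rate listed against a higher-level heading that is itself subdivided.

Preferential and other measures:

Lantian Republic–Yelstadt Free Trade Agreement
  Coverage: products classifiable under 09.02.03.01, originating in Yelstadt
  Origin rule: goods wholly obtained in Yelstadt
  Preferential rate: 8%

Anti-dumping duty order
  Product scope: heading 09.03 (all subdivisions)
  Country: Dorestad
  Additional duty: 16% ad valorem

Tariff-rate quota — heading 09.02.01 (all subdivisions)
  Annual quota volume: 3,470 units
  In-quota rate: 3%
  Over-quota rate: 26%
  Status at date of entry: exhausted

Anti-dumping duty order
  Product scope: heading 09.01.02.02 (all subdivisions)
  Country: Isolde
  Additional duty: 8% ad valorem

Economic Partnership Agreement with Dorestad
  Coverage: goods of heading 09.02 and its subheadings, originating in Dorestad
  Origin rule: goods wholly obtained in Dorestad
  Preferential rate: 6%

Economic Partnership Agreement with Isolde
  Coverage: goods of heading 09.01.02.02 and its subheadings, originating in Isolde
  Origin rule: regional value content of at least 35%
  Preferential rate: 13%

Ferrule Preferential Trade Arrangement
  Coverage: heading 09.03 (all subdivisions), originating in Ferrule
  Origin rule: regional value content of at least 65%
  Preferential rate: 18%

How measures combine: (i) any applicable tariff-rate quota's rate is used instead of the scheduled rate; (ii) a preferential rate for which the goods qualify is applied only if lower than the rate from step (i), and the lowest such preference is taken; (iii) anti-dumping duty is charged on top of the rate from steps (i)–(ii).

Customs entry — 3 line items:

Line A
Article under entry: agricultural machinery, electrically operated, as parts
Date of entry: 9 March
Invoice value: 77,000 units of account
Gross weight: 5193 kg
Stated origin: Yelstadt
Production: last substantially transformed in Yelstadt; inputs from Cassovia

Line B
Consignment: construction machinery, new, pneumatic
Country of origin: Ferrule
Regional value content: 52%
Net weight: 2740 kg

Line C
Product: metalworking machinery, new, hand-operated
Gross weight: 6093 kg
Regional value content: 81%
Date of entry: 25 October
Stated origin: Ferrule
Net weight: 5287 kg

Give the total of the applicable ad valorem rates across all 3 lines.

Line A: agricultural → 09.01; electrically operated → 09.01.03; as parts → 09.01.03.02. Scheduled 12%. Yelstadt agreement on 09.02.03.01: 09.01.03.02 not covered. → 12%.
Line B: construction → 09.02; pneumatic → 09.02.03; new → 09.02.03.03. Scheduled 28%. Ferrule agreement on 09.03: 09.02.03.03 not covered. → 28%.
Line C: metalworking → 09.03; hand-operated → 09.03.01; new → 09.03.01.03. Scheduled 16%. Ferrule agreement on 09.03: RVC ≥ 65% → 18% available; preference 18% not lower than 16% → no reduction. → 16%.
Sum: 12% + 28% + 16% = 56%.

56%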